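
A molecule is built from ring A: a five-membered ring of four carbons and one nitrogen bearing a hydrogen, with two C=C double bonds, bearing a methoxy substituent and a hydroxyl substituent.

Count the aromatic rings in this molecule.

Ring A is planar and fully conjugated; 2 ring double bonds (4 π electrons) plus a heteroatom lone pair (2) give 6 π electrons. 6 = 4(1)+2, so ring A is aromatic (pyrrole).

1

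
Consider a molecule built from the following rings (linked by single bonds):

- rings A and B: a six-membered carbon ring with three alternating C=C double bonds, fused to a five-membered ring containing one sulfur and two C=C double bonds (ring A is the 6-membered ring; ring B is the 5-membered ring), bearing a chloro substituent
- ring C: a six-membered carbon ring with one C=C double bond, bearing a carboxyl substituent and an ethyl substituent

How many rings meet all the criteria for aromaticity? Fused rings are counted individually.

Rings A and B form a fused bicyclic system (with one sulfur) with 9 sp² atoms and 10 π electrons from ring double bonds plus a heteroatom lone pair. 10 = 4(2)+2, so the system is aromatic and both rings count as aromatic (benzothiophene).
Ring C has four sp³ carbons, so it is not fully conjugated — not aromatic (cyclohexene).
Aromatic: A, B. Total: 2.

2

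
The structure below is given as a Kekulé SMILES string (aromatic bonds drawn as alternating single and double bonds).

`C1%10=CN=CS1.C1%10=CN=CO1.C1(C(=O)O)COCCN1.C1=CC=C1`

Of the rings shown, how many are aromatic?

The SMILES encodes a five-membered ring with a sulfur at position 1 and a nitrogen at position 3 (in a C=N bond), with two double bonds; a five-membered ring with an oxygen at position 1 and a nitrogen at position 3 (in a C=N bond), with two double bonds; a six-membered saturated ring with an oxygen and an N–H nitrogen at positions 1 and 4; a four-membered carbon ring with two alternating C=C double bonds.
The 5-membered ring with one sulfur and one =N– is planar and fully conjugated; 2 ring double bonds (4 π electrons) plus a heteroatom lone pair (2) give 6 π electrons. 6 = 4(1)+2, so it is aromatic (thiazole).
The 5-membered ring with one oxygen and one =N– is fully conjugated (every ring atom contributes a p orbital); 2 ring double bonds (4 π electrons) plus a heteroatom lone pair (2) give 6 π electrons. That satisfies 4n+2 with n=1, so it is aromatic (oxazole).
The 6-membered ring with one oxygen and one N–H (1,4) has only sp³ atoms, so it is not fully conjugated — not aromatic (morpholine).
The 4-membered ring has only sp² ring atoms; a planar conformation would have a fully conjugated π system of 4 electrons. But 4 = 4(1), which is 4n not 4n+2, so it is not aromatic (cyclobutadiene) — cyclobutadiene is antiaromatic and distorts to a rectangle.
2 of the 4 rings are aromatic. Total: 2.

2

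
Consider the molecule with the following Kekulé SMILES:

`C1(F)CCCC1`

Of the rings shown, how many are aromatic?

0

The SMILES encodes a five-membered saturated carbon ring.
The 5-membered ring has only sp³ atoms, so it is not fully conjugated — not aromatic (cyclopentane).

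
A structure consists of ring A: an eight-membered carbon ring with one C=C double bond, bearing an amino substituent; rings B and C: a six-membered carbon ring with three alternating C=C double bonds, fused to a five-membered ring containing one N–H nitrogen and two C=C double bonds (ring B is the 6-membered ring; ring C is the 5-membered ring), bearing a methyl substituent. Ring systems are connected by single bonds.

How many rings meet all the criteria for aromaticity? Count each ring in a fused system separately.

Ring A has six sp³ carbons, so it is not fully conjugated — not aromatic (cyclooctene).
Rings B and C form a fused bicyclic system (with one N–H) with 9 sp² atoms and 10 π electrons from ring double bonds plus a heteroatom lone pair. 10 = 4(2)+2, so the system is aromatic and both rings count as aromatic (indole).
Aromatic: B, C. Total: 2.

2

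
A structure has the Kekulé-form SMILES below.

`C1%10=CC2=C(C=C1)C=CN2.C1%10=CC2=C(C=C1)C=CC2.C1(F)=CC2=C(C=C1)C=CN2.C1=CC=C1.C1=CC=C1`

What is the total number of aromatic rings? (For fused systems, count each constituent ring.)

The SMILES encodes a six-membered carbon ring with three alternating C=C double bonds, fused to a five-membered ring containing one N–H nitrogen and two C=C double bonds; a six-membered carbon ring with three alternating C=C double bonds, fused to a five-membered carbon ring containing one C=C double bond and one sp³ carbon; a six-membered carbon ring with three alternating C=C double bonds, fused to a five-membered ring containing one N–H nitrogen and two C=C double bonds; a four-membered carbon ring with two alternating C=C double bonds; a four-membered carbon ring with two alternating C=C double bonds.
The fused 6/5-membered bicyclic (with one N–H) is a single π system with 9 sp² atoms and 10 π electrons from ring double bonds plus a heteroatom lone pair. 10 = 4(2)+2, so the system is aromatic and both rings count as aromatic (indole).
The 6-membered ring is planar and fully conjugated; 3 ring double bonds give 6 π electrons. That satisfies 4n+2 with n=1, so it is aromatic (benzene ring).
The 5-membered ring has one sp³ carbon, so it is not fully conjugated — not aromatic (cyclopentene ring).
The fused 6/5-membered bicyclic (with one N–H) is a single π system with 9 sp² atoms and 10 π electrons from ring double bonds plus a heteroatom lone pair. 10 = 4(2)+2, so the system is aromatic and both rings count as aromatic (indole).
The 4-membered ring has only sp² ring atoms; a planar conformation would have a fully conjugated π system of 4 electrons. But 4 = 4(1), which is 4n not 4n+2, so it is not aromatic (cyclobutadiene) — cyclobutadiene is antiaromatic and distorts to a rectangle.
The second 4-membered ring has only sp² ring atoms; a planar conformation would have a fully conjugated π system of 4 electrons. But 4 = 4(1), which is 4n not 4n+2, so it is not aromatic (cyclobutadiene) — cyclobutadiene is antiaromatic and distorts to a rectangle.
5 of the 8 rings are aromatic. Total: 5.

5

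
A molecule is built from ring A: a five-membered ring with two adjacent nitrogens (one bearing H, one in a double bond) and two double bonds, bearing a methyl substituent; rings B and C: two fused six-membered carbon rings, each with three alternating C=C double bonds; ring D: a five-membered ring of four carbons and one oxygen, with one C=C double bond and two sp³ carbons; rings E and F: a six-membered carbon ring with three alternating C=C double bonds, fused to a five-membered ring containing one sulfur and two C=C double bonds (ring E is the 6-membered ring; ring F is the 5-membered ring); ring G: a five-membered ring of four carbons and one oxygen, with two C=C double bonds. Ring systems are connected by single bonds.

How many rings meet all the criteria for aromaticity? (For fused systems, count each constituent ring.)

Ring A is fully conjugated (every ring atom contributes a p orbital); 2 ring double bonds (4 π electrons) plus a heteroatom lone pair (2) give 6 π electrons. 6 = 4(1)+2, so ring A is aromatic (pyrazole).
Rings B and C form a fused bicyclic system with 10 sp² atoms and 10 π electrons from ring double bonds. 10 = 4(2)+2, so the system is aromatic and both rings count as aromatic (naphthalene).
Ring D has two sp³ carbons, so it is not fully conjugated — not aromatic (2,3-dihydrofuran).
Rings E and F form a fused bicyclic system (with one sulfur) with 9 sp² atoms and 10 π electrons from ring double bonds plus a heteroatom lone pair. 10 = 4(2)+2, so the system is aromatic and both rings count as aromatic (benzothiophene).
Ring G has a continuous p-orbital overlap around the ring; 2 ring double bonds (4 π electrons) plus a heteroatom lone pair (2) give 6 π electrons. Since 6 = 4n+2 (n=1), ring G is aromatic (furan).
Aromatic: A, B, C, E, F, G. Total: 6.

6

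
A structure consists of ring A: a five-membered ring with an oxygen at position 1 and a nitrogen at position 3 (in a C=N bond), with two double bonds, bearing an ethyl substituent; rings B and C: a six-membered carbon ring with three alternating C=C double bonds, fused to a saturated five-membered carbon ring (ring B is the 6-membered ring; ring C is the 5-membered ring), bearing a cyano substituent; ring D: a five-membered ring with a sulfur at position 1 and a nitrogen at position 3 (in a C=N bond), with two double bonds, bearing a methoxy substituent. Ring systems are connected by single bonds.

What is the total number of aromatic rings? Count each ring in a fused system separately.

3

Ring A is planar and fully conjugated; 2 ring double bonds (4 π electrons) plus a heteroatom lone pair (2) give 6 π electrons. Since 6 = 4n+2 (n=1), ring A is aromatic (oxazole).
Ring B is fully conjugated (every ring atom contributes a p orbital); 3 ring double bonds give 6 π electrons. That satisfies 4n+2 with n=1, so ring B is aromatic (benzene ring).
Ring C has three sp³ carbons, so it is not fully conjugated — not aromatic (cyclopentane ring).
Ring D is planar and fully conjugated; 2 ring double bonds (4 π electrons) plus a heteroatom lone pair (2) give 6 π electrons. Since 6 = 4n+2 (n=1), ring D is aromatic (thiazole).
Aromatic: A, B, D. Total: 3.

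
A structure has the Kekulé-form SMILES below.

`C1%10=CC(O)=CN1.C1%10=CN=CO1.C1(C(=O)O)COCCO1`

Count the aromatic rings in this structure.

2

The SMILES encodes a five-membered ring of four carbons and one nitrogen bearing a hydrogen, with two C=C double bonds; a five-membered ring with an oxygen at position 1 and a nitrogen at position 3 (in a C=N bond), with two double bonds; a six-membered saturated ring with oxygens at positions 1 and 4.
The 5-membered ring with one N–H has a continuous p-orbital overlap around the ring; 2 ring double bonds (4 π electrons) plus a heteroatom lone pair (2) give 6 π electrons. 6 = 4(1)+2, so it is aromatic (pyrrole).
The 5-membered ring with one oxygen and one =N– has a continuous p-orbital overlap around the ring; 2 ring double bonds (4 π electrons) plus a heteroatom lone pair (2) give 6 π electrons. Since 6 = 4n+2 (n=1), it is aromatic (oxazole).
The 6-membered ring with two oxygens (1,4) has only sp³ atoms, so it is not fully conjugated — not aromatic (1,4-dioxane).
2 of the 3 rings are aromatic. Total: 2.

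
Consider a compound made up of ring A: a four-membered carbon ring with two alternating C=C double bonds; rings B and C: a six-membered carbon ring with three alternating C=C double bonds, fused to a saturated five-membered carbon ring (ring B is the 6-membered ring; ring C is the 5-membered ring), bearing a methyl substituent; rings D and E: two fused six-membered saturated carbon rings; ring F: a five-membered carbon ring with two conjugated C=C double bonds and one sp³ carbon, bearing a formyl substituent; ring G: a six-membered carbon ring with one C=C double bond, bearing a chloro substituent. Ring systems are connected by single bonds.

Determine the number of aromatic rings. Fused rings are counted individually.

Ring A has only sp² ring atoms; a planar conformation would have a fully conjugated π system of 4 electrons. But 4 = 4(1), which is 4n not 4n+2, so ring A is not aromatic (cyclobutadiene) — cyclobutadiene is antiaromatic and distorts to a rectangle.
Ring B has a continuous p-orbital overlap around the ring; 3 ring double bonds give 6 π electrons. 6 = 4(1)+2, so ring B is aromatic (benzene ring).
Ring C has three sp³ carbons, so it is not fully conjugated — not aromatic (cyclopentane ring).
Ring D has only sp³ atoms, so it is not fully conjugated — not aromatic (cyclohexane ring).
Ring E has only sp³ atoms, so it is not fully conjugated — not aromatic (cyclohexane ring).
Ring F has one sp³ carbon, so it is not fully conjugated — not aromatic (cyclopentadiene).
Ring G has four sp³ carbons, so it is not fully conjugated — not aromatic (cyclohexene).
Aromatic: B. Total: 1.

1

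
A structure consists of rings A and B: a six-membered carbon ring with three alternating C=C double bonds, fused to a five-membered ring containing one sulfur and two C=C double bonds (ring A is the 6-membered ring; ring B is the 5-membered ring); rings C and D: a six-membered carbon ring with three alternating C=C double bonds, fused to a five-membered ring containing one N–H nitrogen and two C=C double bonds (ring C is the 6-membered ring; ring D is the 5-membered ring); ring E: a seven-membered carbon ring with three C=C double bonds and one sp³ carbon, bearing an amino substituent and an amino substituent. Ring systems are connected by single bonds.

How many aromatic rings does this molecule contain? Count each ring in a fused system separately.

Rings A and B form a fused bicyclic system (with one sulfur) with 9 sp² atoms and 10 π electrons from ring double bonds plus a heteroatom lone pair. 10 = 4(2)+2, so the system is aromatic and both rings count as aromatic (benzothiophene).
Rings C and D form a fused bicyclic system (with one N–H) with 9 sp² atoms and 10 π electrons from ring double bonds plus a heteroatom lone pair. 10 = 4(2)+2, so the system is aromatic and both rings count as aromatic (indole).
Ring E has one sp³ carbon, so it is not fully conjugated — not aromatic (cycloheptatriene).
Aromatic: A, B, C, D. Total: 4.

4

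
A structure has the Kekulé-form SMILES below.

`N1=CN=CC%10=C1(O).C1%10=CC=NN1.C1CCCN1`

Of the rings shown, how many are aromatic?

2

The SMILES encodes a six-membered ring with nitrogens at positions 1 and 3 and three alternating double bonds; a five-membered ring with two adjacent nitrogens (one bearing H, one in a double bond) and two double bonds; a five-membered saturated ring of four carbons and one N–H nitrogen.
The 6-membered ring with two nitrogens (1,3) is fully conjugated (every ring atom contributes a p orbital); 3 ring double bonds give 6 π electrons. Since 6 = 4n+2 (n=1), it is aromatic (pyrimidine).
The 5-membered ring with two adjacent nitrogens (one N–H, one =N–) is fully conjugated (every ring atom contributes a p orbital); 2 ring double bonds (4 π electrons) plus a heteroatom lone pair (2) give 6 π electrons. 6 = 4(1)+2, so it is aromatic (pyrazole).
The 5-membered ring with one N–H has only sp³ atoms, so it is not fully conjugated — not aromatic (pyrrolidine).
2 of the 3 rings are aromatic. Total: 2.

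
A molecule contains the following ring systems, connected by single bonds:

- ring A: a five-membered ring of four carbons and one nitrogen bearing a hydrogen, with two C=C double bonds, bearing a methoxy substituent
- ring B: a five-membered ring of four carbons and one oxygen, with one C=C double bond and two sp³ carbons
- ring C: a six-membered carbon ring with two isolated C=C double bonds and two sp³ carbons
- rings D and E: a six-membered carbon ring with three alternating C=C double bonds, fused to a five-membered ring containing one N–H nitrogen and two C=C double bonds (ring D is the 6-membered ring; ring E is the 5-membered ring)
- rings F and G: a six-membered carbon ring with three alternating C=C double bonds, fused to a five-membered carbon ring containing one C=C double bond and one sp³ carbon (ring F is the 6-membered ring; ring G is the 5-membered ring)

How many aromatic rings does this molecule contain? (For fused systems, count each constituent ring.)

Ring A has a continuous p-orbital overlap around the ring; 2 ring double bonds (4 π electrons) plus a heteroatom lone pair (2) give 6 π electrons. That satisfies 4n+2 with n=1, so ring A is aromatic (pyrrole).
Ring B has two sp³ carbons, so it is not fully conjugated — not aromatic (2,3-dihydrofuran).
Ring C has two sp³ carbons, so it is not fully conjugated — not aromatic (1,4-cyclohexadiene).
Rings D and E form a fused bicyclic system (with one N–H) with 9 sp² atoms and 10 π electrons from ring double bonds plus a heteroatom lone pair. 10 = 4(2)+2, so the system is aromatic and both rings count as aromatic (indole).
Ring F has a continuous p-orbital overlap around the ring; 3 ring double bonds give 6 π electrons. 6 = 4(1)+2, so ring F is aromatic (benzene ring).
Ring G has one sp³ carbon, so it is not fully conjugated — not aromatic (cyclopentene ring).
Aromatic: A, D, E, F. Total: 4.

4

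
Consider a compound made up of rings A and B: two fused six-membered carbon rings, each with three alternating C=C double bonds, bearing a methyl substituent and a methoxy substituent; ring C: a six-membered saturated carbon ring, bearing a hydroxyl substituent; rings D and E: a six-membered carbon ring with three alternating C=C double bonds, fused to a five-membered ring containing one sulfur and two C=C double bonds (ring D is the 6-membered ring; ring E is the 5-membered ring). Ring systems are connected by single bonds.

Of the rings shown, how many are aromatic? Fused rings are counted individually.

Rings A and B form a fused bicyclic system with 10 sp² atoms and 10 π electrons from ring double bonds. 10 = 4(2)+2, so the system is aromatic and both rings count as aromatic (naphthalene).
Ring C has only sp³ atoms, so it is not fully conjugated — not aromatic (cyclohexane).
Rings D and E form a fused bicyclic system (with one sulfur) with 9 sp² atoms and 10 π electrons from ring double bonds plus a heteroatom lone pair. 10 = 4(2)+2, so the system is aromatic and both rings count as aromatic (benzothiophene).
Aromatic: A, B, D, E. Total: 4.

4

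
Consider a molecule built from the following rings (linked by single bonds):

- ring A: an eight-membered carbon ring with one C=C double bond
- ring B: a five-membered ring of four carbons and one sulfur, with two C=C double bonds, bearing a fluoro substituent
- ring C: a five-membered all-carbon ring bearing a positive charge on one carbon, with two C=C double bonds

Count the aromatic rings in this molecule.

1

Ring A has six sp³ carbons, so it is not fully conjugated — not aromatic (cyclooctene).
Ring B has a continuous p-orbital overlap around the ring; 2 ring double bonds (4 π electrons) plus a heteroatom lone pair (2) give 6 π electrons. 6 = 4(1)+2, so ring B is aromatic (thiophene).
Ring C has only sp² ring atoms; a planar conformation would have a fully conjugated π system of 4 electrons. But 4 = 4(1), which is 4n not 4n+2, so ring C is not aromatic (cyclopentadienyl cation).
Aromatic: B. Total: 1.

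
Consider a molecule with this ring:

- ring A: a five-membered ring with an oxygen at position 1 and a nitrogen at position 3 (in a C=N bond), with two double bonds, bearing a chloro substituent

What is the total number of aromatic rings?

Ring A is planar and fully conjugated; 2 ring double bonds (4 π electrons) plus a heteroatom lone pair (2) give 6 π electrons. That satisfies 4n+2 with n=1, so ring A is aromatic (oxazole).

1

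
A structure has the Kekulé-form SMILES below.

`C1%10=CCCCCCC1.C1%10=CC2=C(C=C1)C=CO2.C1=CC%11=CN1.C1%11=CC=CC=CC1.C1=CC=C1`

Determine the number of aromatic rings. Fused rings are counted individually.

The SMILES encodes an eight-membered carbon ring with one C=C double bond; a six-membered carbon ring with three alternating C=C double bonds, fused to a five-membered ring containing one oxygen and two C=C double bonds; a five-membered ring of four carbons and one nitrogen bearing a hydrogen, with two C=C double bonds; a seven-membered carbon ring with three C=C double bonds and one sp³ carbon; a four-membered carbon ring with two alternating C=C double bonds.
The 8-membered ring has six sp³ carbons, so it is not fully conjugated — not aromatic (cyclooctene).
The fused 6/5-membered bicyclic (with one oxygen) is a single π system with 9 sp² atoms and 10 π electrons from ring double bonds plus a heteroatom lone pair. 10 = 4(2)+2, so the system is aromatic and both rings count as aromatic (benzofuran).
The 5-membered ring with one N–H is fully conjugated (every ring atom contributes a p orbital); 2 ring double bonds (4 π electrons) plus a heteroatom lone pair (2) give 6 π electrons. 6 = 4(1)+2, so it is aromatic (pyrrole).
The 7-membered ring has one sp³ carbon, so it is not fully conjugated — not aromatic (cycloheptatriene).
The 4-membered ring has only sp² ring atoms; a planar conformation would have a fully conjugated π system of 4 electrons. But 4 = 4(1), which is 4n not 4n+2, so it is not aromatic (cyclobutadiene) — cyclobutadiene is antiaromatic and distorts to a rectangle.
3 of the 6 rings are aromatic. Total: 3.

3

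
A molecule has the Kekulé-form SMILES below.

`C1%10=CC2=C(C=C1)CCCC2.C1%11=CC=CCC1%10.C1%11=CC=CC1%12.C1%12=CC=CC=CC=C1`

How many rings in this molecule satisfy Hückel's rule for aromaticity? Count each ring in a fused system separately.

1

The SMILES encodes a six-membered carbon ring with three alternating C=C double bonds, fused to a saturated six-membered carbon ring; a six-membered carbon ring with two conjugated C=C double bonds and two sp³ carbons; a five-membered carbon ring with two conjugated C=C double bonds and one sp³ carbon; an eight-membered carbon ring with four alternating C=C double bonds.
The 6-membered ring has a continuous p-orbital overlap around the ring; 3 ring double bonds give 6 π electrons. 6 = 4(1)+2, so it is aromatic (benzene ring).
The second 6-membered ring has four sp³ carbons, so it is not fully conjugated — not aromatic (cyclohexane ring).
The third 6-membered ring has two sp³ carbons, so it is not fully conjugated — not aromatic (1,3-cyclohexadiene).
The 5-membered ring has one sp³ carbon, so it is not fully conjugated — not aromatic (cyclopentadiene).
The 8-membered ring has only sp² ring atoms; a planar conformation would have a fully conjugated π system of 8 electrons. But 8 = 4(2), which is 4n not 4n+2, so it is not aromatic (cyclooctatetraene) — cyclooctatetraene distorts into a non-planar tub to avoid antiaromaticity.
1 of the 5 rings is aromatic. Total: 1.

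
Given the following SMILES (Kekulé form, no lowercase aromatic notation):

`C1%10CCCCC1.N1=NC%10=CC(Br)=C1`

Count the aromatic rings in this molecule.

1

The SMILES encodes a six-membered saturated carbon ring; a six-membered ring with two adjacent nitrogens and three alternating double bonds.
The 6-membered ring has only sp³ atoms, so it is not fully conjugated — not aromatic (cyclohexane).
The 6-membered ring with two nitrogens (1,2) is planar and fully conjugated; 3 ring double bonds give 6 π electrons. Since 6 = 4n+2 (n=1), it is aromatic (pyridazine).
1 of the 2 rings is aromatic. Total: 1.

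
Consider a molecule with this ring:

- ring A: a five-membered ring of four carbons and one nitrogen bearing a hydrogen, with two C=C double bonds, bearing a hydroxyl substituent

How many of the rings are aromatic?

Ring A is fully conjugated (every ring atom contributes a p orbital); 2 ring double bonds (4 π electrons) plus a heteroatom lone pair (2) give 6 π electrons. Since 6 = 4n+2 (n=1), ring A is aromatic (pyrrole).

1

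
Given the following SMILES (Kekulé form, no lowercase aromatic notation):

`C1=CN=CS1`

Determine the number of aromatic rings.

The SMILES encodes a five-membered ring with a sulfur at position 1 and a nitrogen at position 3 (in a C=N bond), with two double bonds.
The 5-membered ring with one sulfur and one =N– is planar and fully conjugated; 2 ring double bonds (4 π electrons) plus a heteroatom lone pair (2) give 6 π electrons. Since 6 = 4n+2 (n=1), it is aromatic (thiazole).

1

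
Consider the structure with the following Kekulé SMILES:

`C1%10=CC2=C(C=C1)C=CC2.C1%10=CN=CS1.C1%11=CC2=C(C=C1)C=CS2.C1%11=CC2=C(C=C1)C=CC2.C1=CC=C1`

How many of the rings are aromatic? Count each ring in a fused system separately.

The SMILES encodes a six-membered carbon ring with three alternating C=C double bonds, fused to a five-membered carbon ring containing one C=C double bond and one sp³ carbon; a five-membered ring with a sulfur at position 1 and a nitrogen at position 3 (in a C=N bond), with two double bonds; a six-membered carbon ring with three alternating C=C double bonds, fused to a five-membered ring containing one sulfur and two C=C double bonds; a six-membered carbon ring with three alternating C=C double bonds, fused to a five-membered carbon ring containing one C=C double bond and one sp³ carbon; a four-membered carbon ring with two alternating C=C double bonds.
The 6-membered ring has a continuous p-orbital overlap around the ring; 3 ring double bonds give 6 π electrons. Since 6 = 4n+2 (n=1), it is aromatic (benzene ring).
The 5-membered ring has one sp³ carbon, so it is not fully conjugated — not aromatic (cyclopentene ring).
The 5-membered ring with one sulfur and one =N– is planar and fully conjugated; 2 ring double bonds (4 π electrons) plus a heteroatom lone pair (2) give 6 π electrons. Since 6 = 4n+2 (n=1), it is aromatic (thiazole).
The fused 6/5-membered bicyclic (with one sulfur) is a single π system with 9 sp² atoms and 10 π electrons from ring double bonds plus a heteroatom lone pair. 10 = 4(2)+2, so the system is aromatic and both rings count as aromatic (benzothiophene).
The second 6-membered ring has a continuous p-orbital overlap around the ring; 3 ring double bonds give 6 π electrons. Since 6 = 4n+2 (n=1), it is aromatic (benzene ring).
The second 5-membered ring has one sp³ carbon, so it is not fully conjugated — not aromatic (cyclopentene ring).
The 4-membered ring has only sp² ring atoms; a planar conformation would have a fully conjugated π system of 4 electrons. But 4 = 4(1), which is 4n not 4n+2, so it is not aromatic (cyclobutadiene) — cyclobutadiene is antiaromatic and distorts to a rectangle.
5 of the 8 rings are aromatic. Total: 5.

5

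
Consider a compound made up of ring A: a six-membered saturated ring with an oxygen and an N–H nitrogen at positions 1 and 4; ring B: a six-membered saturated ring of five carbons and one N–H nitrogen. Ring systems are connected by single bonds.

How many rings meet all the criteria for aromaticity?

0

Ring A has only sp³ atoms, so it is not fully conjugated — not aromatic (morpholine).
Ring B has only sp³ atoms, so it is not fully conjugated — not aromatic (piperidine).
No ring is aromatic. Total: 0.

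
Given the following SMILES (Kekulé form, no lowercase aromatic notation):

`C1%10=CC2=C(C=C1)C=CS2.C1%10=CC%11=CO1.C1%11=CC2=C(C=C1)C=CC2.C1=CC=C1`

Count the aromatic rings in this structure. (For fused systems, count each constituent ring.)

4

The SMILES encodes a six-membered carbon ring with three alternating C=C double bonds, fused to a five-membered ring containing one sulfur and two C=C double bonds; a five-membered ring of four carbons and one oxygen, with two C=C double bonds; a six-membered carbon ring with three alternating C=C double bonds, fused to a five-membered carbon ring containing one C=C double bond and one sp³ carbon; a four-membered carbon ring with two alternating C=C double bonds.
The fused 6/5-membered bicyclic (with one sulfur) is a single π system with 9 sp² atoms and 10 π electrons from ring double bonds plus a heteroatom lone pair. 10 = 4(2)+2, so the system is aromatic and both rings count as aromatic (benzothiophene).
The 5-membered ring with one oxygen is fully conjugated (every ring atom contributes a p orbital); 2 ring double bonds (4 π electrons) plus a heteroatom lone pair (2) give 6 π electrons. That satisfies 4n+2 with n=1, so it is aromatic (furan).
The 6-membered ring has a continuous p-orbital overlap around the ring; 3 ring double bonds give 6 π electrons. Since 6 = 4n+2 (n=1), it is aromatic (benzene ring).
The 5-membered ring has one sp³ carbon, so it is not fully conjugated — not aromatic (cyclopentene ring).
The 4-membered ring has only sp² ring atoms; a planar conformation would have a fully conjugated π system of 4 electrons. But 4 = 4(1), which is 4n not 4n+2, so it is not aromatic (cyclobutadiene) — cyclobutadiene is antiaromatic and distorts to a rectangle.
4 of the 6 rings are aromatic. Total: 4.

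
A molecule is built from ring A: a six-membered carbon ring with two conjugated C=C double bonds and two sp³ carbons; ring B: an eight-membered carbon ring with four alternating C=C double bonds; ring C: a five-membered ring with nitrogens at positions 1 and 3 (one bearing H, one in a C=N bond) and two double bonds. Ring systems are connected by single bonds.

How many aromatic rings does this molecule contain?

1

Ring A has two sp³ carbons, so it is not fully conjugated — not aromatic (1,3-cyclohexadiene).
Ring B has only sp² ring atoms; a planar conformation would have a fully conjugated π system of 8 electrons. But 8 = 4(2), which is 4n not 4n+2, so ring B is not aromatic (cyclooctatetraene) — cyclooctatetraene distorts into a non-planar tub to avoid antiaromaticity.
Ring C is planar and fully conjugated; 2 ring double bonds (4 π electrons) plus a heteroatom lone pair (2) give 6 π electrons. 6 = 4(1)+2, so ring C is aromatic (imidazole).
Aromatic: C. Total: 1.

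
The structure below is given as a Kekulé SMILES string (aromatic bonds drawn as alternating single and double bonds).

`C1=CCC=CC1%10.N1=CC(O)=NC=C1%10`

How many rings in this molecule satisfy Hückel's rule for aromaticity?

1

The SMILES encodes a six-membered carbon ring with two isolated C=C double bonds and two sp³ carbons; a six-membered ring with nitrogens at positions 1 and 4 and three alternating double bonds.
The 6-membered ring has two sp³ carbons, so it is not fully conjugated — not aromatic (1,4-cyclohexadiene).
The 6-membered ring with two nitrogens (1,4) is fully conjugated (every ring atom contributes a p orbital); 3 ring double bonds give 6 π electrons. That satisfies 4n+2 with n=1, so it is aromatic (pyrazine).
1 of the 2 rings is aromatic. Total: 1.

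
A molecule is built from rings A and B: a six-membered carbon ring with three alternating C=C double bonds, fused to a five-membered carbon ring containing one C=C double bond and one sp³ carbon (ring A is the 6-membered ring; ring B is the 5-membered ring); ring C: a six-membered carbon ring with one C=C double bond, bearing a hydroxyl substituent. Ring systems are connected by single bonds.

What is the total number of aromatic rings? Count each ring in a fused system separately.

Ring A has a continuous p-orbital overlap around the ring; 3 ring double bonds give 6 π electrons. 6 = 4(1)+2, so ring A is aromatic (benzene ring).
Ring B has one sp³ carbon, so it is not fully conjugated — not aromatic (cyclopentene ring).
Ring C has four sp³ carbons, so it is not fully conjugated — not aromatic (cyclohexene).
Aromatic: A. Total: 1.

1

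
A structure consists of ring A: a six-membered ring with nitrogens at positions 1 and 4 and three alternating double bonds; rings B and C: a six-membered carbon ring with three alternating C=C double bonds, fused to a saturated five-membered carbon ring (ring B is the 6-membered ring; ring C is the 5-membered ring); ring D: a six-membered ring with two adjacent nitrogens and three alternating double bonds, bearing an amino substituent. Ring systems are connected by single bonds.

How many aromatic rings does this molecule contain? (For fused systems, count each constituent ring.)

Ring A is planar and fully conjugated; 3 ring double bonds give 6 π electrons. Since 6 = 4n+2 (n=1), ring A is aromatic (pyrazine).
Ring B has a continuous p-orbital overlap around the ring; 3 ring double bonds give 6 π electrons. 6 = 4(1)+2, so ring B is aromatic (benzene ring).
Ring C has three sp³ carbons, so it is not fully conjugated — not aromatic (cyclopentane ring).
Ring D is planar and fully conjugated; 3 ring double bonds give 6 π electrons. That satisfies 4n+2 with n=1, so ring D is aromatic (pyridazine).
Aromatic: A, B, D. Total: 3.

3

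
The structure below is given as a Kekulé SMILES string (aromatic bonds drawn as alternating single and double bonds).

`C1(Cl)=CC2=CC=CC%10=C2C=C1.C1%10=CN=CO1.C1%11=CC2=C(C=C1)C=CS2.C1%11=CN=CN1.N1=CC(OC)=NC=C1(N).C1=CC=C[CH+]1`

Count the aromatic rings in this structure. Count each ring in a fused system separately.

7

The SMILES encodes two fused six-membered carbon rings, each with three alternating C=C double bonds; a five-membered ring with an oxygen at position 1 and a nitrogen at position 3 (in a C=N bond), with two double bonds; a six-membered carbon ring with three alternating C=C double bonds, fused to a five-membered ring containing one sulfur and two C=C double bonds; a five-membered ring with nitrogens at positions 1 and 3 (one bearing H, one in a C=N bond) and two double bonds; a six-membered ring with nitrogens at positions 1 and 4 and three alternating double bonds; a five-membered all-carbon ring bearing a positive charge on one carbon, with two C=C double bonds.
The fused 6/6-membered bicyclic is a single π system with 10 sp² atoms and 10 π electrons from ring double bonds. 10 = 4(2)+2, so the system is aromatic and both rings count as aromatic (naphthalene).
The 5-membered ring with one oxygen and one =N– has a continuous p-orbital overlap around the ring; 2 ring double bonds (4 π electrons) plus a heteroatom lone pair (2) give 6 π electrons. Since 6 = 4n+2 (n=1), it is aromatic (oxazole).
The fused 6/5-membered bicyclic (with one sulfur) is a single π system with 9 sp² atoms and 10 π electrons from ring double bonds plus a heteroatom lone pair. 10 = 4(2)+2, so the system is aromatic and both rings count as aromatic (benzothiophene).
The 5-membered ring with two nitrogens (one N–H, one =N–) has a continuous p-orbital overlap around the ring; 2 ring double bonds (4 π electrons) plus a heteroatom lone pair (2) give 6 π electrons. 6 = 4(1)+2, so it is aromatic (imidazole).
The 6-membered ring with two nitrogens (1,4) has a continuous p-orbital overlap around the ring; 3 ring double bonds give 6 π electrons. Since 6 = 4n+2 (n=1), it is aromatic (pyrazine).
The 5-membered ring has only sp² ring atoms; a planar conformation would have a fully conjugated π system of 4 electrons. But 4 = 4(1), which is 4n not 4n+2, so it is not aromatic (cyclopentadienyl cation).
7 of the 8 rings are aromatic. Total: 7.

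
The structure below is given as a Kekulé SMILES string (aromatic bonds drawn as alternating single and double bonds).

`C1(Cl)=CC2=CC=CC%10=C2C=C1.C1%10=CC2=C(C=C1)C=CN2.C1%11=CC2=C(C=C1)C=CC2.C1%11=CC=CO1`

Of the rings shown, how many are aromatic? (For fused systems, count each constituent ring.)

6

The SMILES encodes two fused six-membered carbon rings, each with three alternating C=C double bonds; a six-membered carbon ring with three alternating C=C double bonds, fused to a five-membered ring containing one N–H nitrogen and two C=C double bonds; a six-membered carbon ring with three alternating C=C double bonds, fused to a five-membered carbon ring containing one C=C double bond and one sp³ carbon; a five-membered ring of four carbons and one oxygen, with two C=C double bonds.
The fused 6/6-membered bicyclic is a single π system with 10 sp² atoms and 10 π electrons from ring double bonds. 10 = 4(2)+2, so the system is aromatic and both rings count as aromatic (naphthalene).
The fused 6/5-membered bicyclic (with one N–H) is a single π system with 9 sp² atoms and 10 π electrons from ring double bonds plus a heteroatom lone pair. 10 = 4(2)+2, so the system is aromatic and both rings count as aromatic (indole).
The 6-membered ring is fully conjugated (every ring atom contributes a p orbital); 3 ring double bonds give 6 π electrons. Since 6 = 4n+2 (n=1), it is aromatic (benzene ring).
The 5-membered ring has one sp³ carbon, so it is not fully conjugated — not aromatic (cyclopentene ring).
The 5-membered ring with one oxygen is planar and fully conjugated; 2 ring double bonds (4 π electrons) plus a heteroatom lone pair (2) give 6 π electrons. That satisfies 4n+2 with n=1, so it is aromatic (furan).
6 of the 7 rings are aromatic. Total: 6.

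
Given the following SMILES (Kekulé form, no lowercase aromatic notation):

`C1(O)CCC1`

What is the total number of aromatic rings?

The SMILES encodes a four-membered saturated carbon ring.
The 4-membered ring has only sp³ atoms, so it is not fully conjugated — not aromatic (cyclobutane).

0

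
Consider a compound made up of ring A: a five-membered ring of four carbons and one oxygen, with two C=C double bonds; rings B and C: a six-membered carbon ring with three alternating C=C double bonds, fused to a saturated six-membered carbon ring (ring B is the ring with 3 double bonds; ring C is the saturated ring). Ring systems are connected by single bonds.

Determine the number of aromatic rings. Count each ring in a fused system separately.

2

Ring A is planar and fully conjugated; 2 ring double bonds (4 π electrons) plus a heteroatom lone pair (2) give 6 π electrons. 6 = 4(1)+2, so ring A is aromatic (furan).
Ring B has a continuous p-orbital overlap around the ring; 3 ring double bonds give 6 π electrons. That satisfies 4n+2 with n=1, so ring B is aromatic (benzene ring).
Ring C has four sp³ carbons, so it is not fully conjugated — not aromatic (cyclohexane ring).
Aromatic: A, B. Total: 2.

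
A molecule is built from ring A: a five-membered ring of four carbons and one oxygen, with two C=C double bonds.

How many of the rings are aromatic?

1

Ring A has a continuous p-orbital overlap around the ring; 2 ring double bonds (4 π electrons) plus a heteroatom lone pair (2) give 6 π electrons. Since 6 = 4n+2 (n=1), ring A is aromatic (furan).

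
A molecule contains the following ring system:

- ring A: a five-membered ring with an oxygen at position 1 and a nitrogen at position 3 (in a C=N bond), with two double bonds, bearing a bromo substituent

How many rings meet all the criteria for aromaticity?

Ring A has a continuous p-orbital overlap around the ring; 2 ring double bonds (4 π electrons) plus a heteroatom lone pair (2) give 6 π electrons. 6 = 4(1)+2, so ring A is aromatic (oxazole).

1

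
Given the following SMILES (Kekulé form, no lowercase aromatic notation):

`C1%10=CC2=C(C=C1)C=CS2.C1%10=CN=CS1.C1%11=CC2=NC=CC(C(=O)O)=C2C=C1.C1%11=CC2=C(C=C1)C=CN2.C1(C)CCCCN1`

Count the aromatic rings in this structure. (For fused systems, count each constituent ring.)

The SMILES encodes a six-membered carbon ring with three alternating C=C double bonds, fused to a five-membered ring containing one sulfur and two C=C double bonds; a five-membered ring with a sulfur at position 1 and a nitrogen at position 3 (in a C=N bond), with two double bonds; two fused six-membered rings, each with three alternating double bonds; one ring is all carbon and the other has one ring nitrogen; a six-membered carbon ring with three alternating C=C double bonds, fused to a five-membered ring containing one N–H nitrogen and two C=C double bonds; a six-membered saturated ring of five carbons and one N–H nitrogen.
The fused 6/5-membered bicyclic (with one sulfur) is a single π system with 9 sp² atoms and 10 π electrons from ring double bonds plus a heteroatom lone pair. 10 = 4(2)+2, so the system is aromatic and both rings count as aromatic (benzothiophene).
The 5-membered ring with one sulfur and one =N– is planar and fully conjugated; 2 ring double bonds (4 π electrons) plus a heteroatom lone pair (2) give 6 π electrons. Since 6 = 4n+2 (n=1), it is aromatic (thiazole).
The fused 6/6-membered bicyclic (with one nitrogen) is a single π system with 10 sp² atoms and 10 π electrons from ring double bonds. 10 = 4(2)+2, so the system is aromatic and both rings count as aromatic (quinoline).
The fused 6/5-membered bicyclic (with one N–H) is a single π system with 9 sp² atoms and 10 π electrons from ring double bonds plus a heteroatom lone pair. 10 = 4(2)+2, so the system is aromatic and both rings count as aromatic (indole).
The 6-membered ring with one N–H has only sp³ atoms, so it is not fully conjugated — not aromatic (piperidine).
7 of the 8 rings are aromatic. Total: 7.

7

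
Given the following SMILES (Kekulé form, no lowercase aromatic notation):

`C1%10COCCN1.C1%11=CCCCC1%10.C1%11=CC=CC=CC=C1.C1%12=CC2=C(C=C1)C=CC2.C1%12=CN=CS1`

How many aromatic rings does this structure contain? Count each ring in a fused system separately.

2

The SMILES encodes a six-membered saturated ring with an oxygen and an N–H nitrogen at positions 1 and 4; a six-membered carbon ring with one C=C double bond; an eight-membered carbon ring with four alternating C=C double bonds; a six-membered carbon ring with three alternating C=C double bonds, fused to a five-membered carbon ring containing one C=C double bond and one sp³ carbon; a five-membered ring with a sulfur at position 1 and a nitrogen at position 3 (in a C=N bond), with two double bonds.
The 6-membered ring with one oxygen and one N–H (1,4) has only sp³ atoms, so it is not fully conjugated — not aromatic (morpholine).
The 6-membered ring has four sp³ carbons, so it is not fully conjugated — not aromatic (cyclohexene).
The 8-membered ring has only sp² ring atoms; a planar conformation would have a fully conjugated π system of 8 electrons. But 8 = 4(2), which is 4n not 4n+2, so it is not aromatic (cyclooctatetraene) — cyclooctatetraene distorts into a non-planar tub to avoid antiaromaticity.
The second 6-membered ring is fully conjugated (every ring atom contributes a p orbital); 3 ring double bonds give 6 π electrons. That satisfies 4n+2 with n=1, so it is aromatic (benzene ring).
The 5-membered ring has one sp³ carbon, so it is not fully conjugated — not aromatic (cyclopentene ring).
The 5-membered ring with one sulfur and one =N– has a continuous p-orbital overlap around the ring; 2 ring double bonds (4 π electrons) plus a heteroatom lone pair (2) give 6 π electrons. 6 = 4(1)+2, so it is aromatic (thiazole).
2 of the 6 rings are aromatic. Total: 2.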